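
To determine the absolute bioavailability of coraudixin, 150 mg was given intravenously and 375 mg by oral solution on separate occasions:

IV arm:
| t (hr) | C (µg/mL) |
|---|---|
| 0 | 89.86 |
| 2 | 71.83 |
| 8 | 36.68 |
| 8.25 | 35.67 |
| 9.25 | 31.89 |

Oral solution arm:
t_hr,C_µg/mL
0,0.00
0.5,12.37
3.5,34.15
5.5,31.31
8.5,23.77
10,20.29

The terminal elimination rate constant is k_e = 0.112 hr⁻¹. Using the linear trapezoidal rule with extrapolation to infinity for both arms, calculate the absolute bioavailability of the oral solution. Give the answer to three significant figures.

F = 0.214

Trapezoidal AUC_0→9.25 (IV):
  [0→2]: (89.86+71.83)/2 × 2 = 161.69
  [2→8]: (71.83+36.68)/2 × 6 = 325.53
  [8→8.25]: (36.68+35.67)/2 × 0.25 = 9.04375
  [8.25→9.25]: (35.67+31.89)/2 × 1 = 33.78
  Sum = 530.04375 µg/mL·hr
IV tail: 31.89/0.112 = 284.732; AUC_iv,0→∞ = 530.04375 + 284.732 = 814.77575 µg/mL·hr
Trapezoidal AUC_0→10 (oral solution):
  [0→0.5]: (0.00+12.37)/2 × 0.5 = 3.0925
  [0.5→3.5]: (12.37+34.15)/2 × 3 = 69.78
  [3.5→5.5]: (34.15+31.31)/2 × 2 = 65.46
  [5.5→8.5]: (31.31+23.77)/2 × 3 = 82.62
  [8.5→10]: (23.77+20.29)/2 × 1.5 = 33.045
  Sum = 253.9975 µg/mL·hr
oral solution tail: 20.29/0.112 = 181.161; AUC_ev,0→∞ = 253.9975 + 181.161 = 435.1585 µg/mL·hr
F = (AUC_ev/D_ev)/(AUC_iv/D_iv) = (435.1585/375)/(814.77575/150) = 1.16042/5.43184 = 0.2136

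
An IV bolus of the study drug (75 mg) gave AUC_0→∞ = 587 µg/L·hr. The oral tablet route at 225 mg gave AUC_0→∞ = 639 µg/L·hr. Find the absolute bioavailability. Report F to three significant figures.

F = 0.363

F = (AUC_ev / D_ev) / (AUC_iv / D_iv)
  = (639/225) / (587/75)
  = 2.84 / 7.82667 = 0.3629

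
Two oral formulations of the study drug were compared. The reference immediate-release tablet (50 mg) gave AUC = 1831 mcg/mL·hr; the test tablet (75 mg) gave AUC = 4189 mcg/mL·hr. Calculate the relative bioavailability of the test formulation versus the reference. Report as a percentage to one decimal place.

F_rel = (AUC_test/D_test) / (AUC_ref/D_ref)
      = (4189/75) / (1831/50)
      = 55.8533 / 36.62 = 1.5252 = 152.52%

F_rel = 152.5%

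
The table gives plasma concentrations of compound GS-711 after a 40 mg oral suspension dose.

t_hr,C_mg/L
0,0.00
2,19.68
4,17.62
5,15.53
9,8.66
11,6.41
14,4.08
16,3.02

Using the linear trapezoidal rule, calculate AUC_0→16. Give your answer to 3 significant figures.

AUC = 160 mg/L·hr

Trapezoidal AUC_0→16:
  [0→2]: (0.00+19.68)/2 × 2 = 19.68
  [2→4]: (19.68+17.62)/2 × 2 = 37.3
  [4→5]: (17.62+15.53)/2 × 1 = 16.575
  [5→9]: (15.53+8.66)/2 × 4 = 48.38
  [9→11]: (8.66+6.41)/2 × 2 = 15.07
  [11→14]: (6.41+4.08)/2 × 3 = 15.735
  [14→16]: (4.08+3.02)/2 × 2 = 7.1
  Sum = 159.84 mg/L·hr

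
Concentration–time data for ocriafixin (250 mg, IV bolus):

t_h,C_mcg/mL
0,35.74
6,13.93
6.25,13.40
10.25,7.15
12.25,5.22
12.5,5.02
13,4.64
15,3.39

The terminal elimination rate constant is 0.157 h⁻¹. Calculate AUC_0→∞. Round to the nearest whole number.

AUC = 239 mcg/mL·h

Trapezoidal AUC_0→15:
  [0→6]: (35.74+13.93)/2 × 6 = 149.01
  [6→6.25]: (13.93+13.40)/2 × 0.25 = 3.41625
  [6.25→10.25]: (13.40+7.15)/2 × 4 = 41.1
  [10.25→12.25]: (7.15+5.22)/2 × 2 = 12.37
  [12.25→12.5]: (5.22+5.02)/2 × 0.25 = 1.28
  [12.5→13]: (5.02+4.64)/2 × 0.5 = 2.415
  [13→15]: (4.64+3.39)/2 × 2 = 8.03
  Sum = 217.62125 mcg/mL·h
Extrapolated tail: C_last / k_e = 3.39 / 0.157 = 21.592
AUC_0→∞ = 217.62125 + 21.592 = 239.21325 mcg/mL·h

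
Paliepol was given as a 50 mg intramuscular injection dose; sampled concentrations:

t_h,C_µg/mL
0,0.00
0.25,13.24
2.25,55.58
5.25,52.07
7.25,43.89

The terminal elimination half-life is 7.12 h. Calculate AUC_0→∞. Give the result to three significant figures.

AUC = 779 µg/mL·h

Trapezoidal AUC_0→7.25:
  [0→0.25]: (0.00+13.24)/2 × 0.25 = 1.655
  [0.25→2.25]: (13.24+55.58)/2 × 2 = 68.82
  [2.25→5.25]: (55.58+52.07)/2 × 3 = 161.475
  [5.25→7.25]: (52.07+43.89)/2 × 2 = 95.96
  Sum = 327.91 µg/mL·h
k_e = ln2 / t½ = 0.693147 / 7.12 = 0.0974 h^-1
Extrapolated tail: C_last / k_e = 43.89 / 0.0974 = 450.616
AUC_0→∞ = 327.91 + 450.616 = 778.526 µg/mL·h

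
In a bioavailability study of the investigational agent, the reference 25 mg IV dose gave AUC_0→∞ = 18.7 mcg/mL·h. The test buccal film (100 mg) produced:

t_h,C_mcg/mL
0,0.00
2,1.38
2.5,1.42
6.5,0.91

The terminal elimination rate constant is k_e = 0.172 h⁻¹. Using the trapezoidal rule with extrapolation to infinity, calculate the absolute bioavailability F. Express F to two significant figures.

Trapezoidal AUC_0→6.5 (buccal film):
  [0→2]: (0.00+1.38)/2 × 2 = 1.38
  [2→2.5]: (1.38+1.42)/2 × 0.5 = 0.7
  [2.5→6.5]: (1.42+0.91)/2 × 4 = 4.66
  Sum = 6.74 mcg/mL·h
Tail: C_last/k_e = 0.91/0.172 = 5.291
AUC_0→∞ (buccal film) = 6.74 + 5.291 = 12.031 mcg/mL·h
F = (AUC_ev/D_ev)/(AUC_iv/D_iv) = (12.031/100)/(18.7/25) = 0.12031/0.748 = 0.1608

F = 0.16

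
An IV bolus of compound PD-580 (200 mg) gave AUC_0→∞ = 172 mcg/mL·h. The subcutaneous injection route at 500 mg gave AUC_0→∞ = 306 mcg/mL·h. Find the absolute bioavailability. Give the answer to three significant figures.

F = 0.712

F = (AUC_ev / D_ev) / (AUC_iv / D_iv)
  = (306/500) / (172/200)
  = 0.612 / 0.86 = 0.7116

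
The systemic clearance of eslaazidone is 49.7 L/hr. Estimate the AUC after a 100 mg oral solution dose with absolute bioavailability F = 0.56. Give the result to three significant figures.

AUC = 1.13 mg/L·hr

AUC_0→∞ = F × Dose / CL
        = 0.56 × 100 / 49.7 = 1.12676 mg/L·hr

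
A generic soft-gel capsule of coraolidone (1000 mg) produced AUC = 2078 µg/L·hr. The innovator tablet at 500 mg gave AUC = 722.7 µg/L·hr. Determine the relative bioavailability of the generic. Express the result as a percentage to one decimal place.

F_rel = 143.8%

F_rel = (AUC_test/D_test) / (AUC_ref/D_ref)
      = (2078/1000) / (722.7/500)
      = 2.078 / 1.4454 = 1.4377 = 143.77%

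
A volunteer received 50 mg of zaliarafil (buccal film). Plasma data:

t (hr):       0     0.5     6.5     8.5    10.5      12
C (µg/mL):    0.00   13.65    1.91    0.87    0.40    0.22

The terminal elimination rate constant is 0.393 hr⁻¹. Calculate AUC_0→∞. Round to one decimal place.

Trapezoidal AUC_0→12:
  [0→0.5]: (0.00+13.65)/2 × 0.5 = 3.4125
  [0.5→6.5]: (13.65+1.91)/2 × 6 = 46.68
  [6.5→8.5]: (1.91+0.87)/2 × 2 = 2.78
  [8.5→10.5]: (0.87+0.40)/2 × 2 = 1.27
  [10.5→12]: (0.40+0.22)/2 × 1.5 = 0.465
  Sum = 54.6075 µg/mL·hr
Extrapolated tail: C_last / k_e = 0.22 / 0.393 = 0.560
AUC_0→∞ = 54.6075 + 0.560 = 55.1675 µg/mL·hr

AUC = 55.2 µg/mL·hr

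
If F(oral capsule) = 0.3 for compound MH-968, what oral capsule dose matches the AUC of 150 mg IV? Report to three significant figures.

For equal systemic exposure: F × D_ev = D_iv
D_ev = D_iv / F = 150 / 0.3 = 500 mg

D_oral = 500 mg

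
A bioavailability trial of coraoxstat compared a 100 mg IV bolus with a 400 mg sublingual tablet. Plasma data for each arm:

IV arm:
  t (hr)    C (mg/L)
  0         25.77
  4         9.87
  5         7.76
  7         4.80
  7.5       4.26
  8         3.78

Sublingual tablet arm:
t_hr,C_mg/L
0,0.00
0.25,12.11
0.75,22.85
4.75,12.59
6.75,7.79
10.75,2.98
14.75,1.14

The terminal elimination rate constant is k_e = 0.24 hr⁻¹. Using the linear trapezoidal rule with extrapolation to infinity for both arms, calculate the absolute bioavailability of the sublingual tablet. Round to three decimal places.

Trapezoidal AUC_0→8 (IV):
  [0→4]: (25.77+9.87)/2 × 4 = 71.28
  [4→5]: (9.87+7.76)/2 × 1 = 8.815
  [5→7]: (7.76+4.80)/2 × 2 = 12.56
  [7→7.5]: (4.80+4.26)/2 × 0.5 = 2.265
  [7.5→8]: (4.26+3.78)/2 × 0.5 = 2.01
  Sum = 96.93 mg/L·hr
IV tail: 3.78/0.24 = 15.750; AUC_iv,0→∞ = 96.93 + 15.750 = 112.68 mg/L·hr
Trapezoidal AUC_0→14.75 (sublingual tablet):
  [0→0.25]: (0.00+12.11)/2 × 0.25 = 1.51375
  [0.25→0.75]: (12.11+22.85)/2 × 0.5 = 8.74
  [0.75→4.75]: (22.85+12.59)/2 × 4 = 70.88
  [4.75→6.75]: (12.59+7.79)/2 × 2 = 20.38
  [6.75→10.75]: (7.79+2.98)/2 × 4 = 21.54
  [10.75→14.75]: (2.98+1.14)/2 × 4 = 8.24
  Sum = 131.29375 mg/L·hr
sublingual tablet tail: 1.14/0.24 = 4.750; AUC_ev,0→∞ = 131.29375 + 4.750 = 136.04375 mg/L·hr
F = (AUC_ev/D_ev)/(AUC_iv/D_iv) = (136.04375/400)/(112.68/100) = 0.340109/1.1268 = 0.3018

F = 0.302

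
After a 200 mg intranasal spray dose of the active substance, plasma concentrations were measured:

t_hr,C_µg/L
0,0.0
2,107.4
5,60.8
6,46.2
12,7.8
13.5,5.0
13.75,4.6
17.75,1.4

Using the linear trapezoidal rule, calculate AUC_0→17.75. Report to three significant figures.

AUC = 598 µg/L·hr

Trapezoidal AUC_0→17.75:
  [0→2]: (0.0+107.4)/2 × 2 = 107.4
  [2→5]: (107.4+60.8)/2 × 3 = 252.3
  [5→6]: (60.8+46.2)/2 × 1 = 53.5
  [6→12]: (46.2+7.8)/2 × 6 = 162.0
  [12→13.5]: (7.8+5.0)/2 × 1.5 = 9.6
  [13.5→13.75]: (5.0+4.6)/2 × 0.25 = 1.2
  [13.75→17.75]: (4.6+1.4)/2 × 4 = 12.0
  Sum = 598.0 µg/L·hr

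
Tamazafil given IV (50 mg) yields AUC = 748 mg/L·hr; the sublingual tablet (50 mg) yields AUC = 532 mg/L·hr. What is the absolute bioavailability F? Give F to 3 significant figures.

F = 0.711

F = (AUC_ev / D_ev) / (AUC_iv / D_iv)
  = (532/50) / (748/50)
  = 10.64 / 14.96 = 0.7112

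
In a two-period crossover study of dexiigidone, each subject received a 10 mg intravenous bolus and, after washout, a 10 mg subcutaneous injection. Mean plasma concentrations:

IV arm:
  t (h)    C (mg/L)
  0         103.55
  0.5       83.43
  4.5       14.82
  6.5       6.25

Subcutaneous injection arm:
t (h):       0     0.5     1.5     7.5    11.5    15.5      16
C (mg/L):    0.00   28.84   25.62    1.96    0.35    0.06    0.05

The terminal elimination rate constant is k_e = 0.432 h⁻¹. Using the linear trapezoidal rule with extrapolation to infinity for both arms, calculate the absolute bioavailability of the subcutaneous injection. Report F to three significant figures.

Trapezoidal AUC_0→6.5 (IV):
  [0→0.5]: (103.55+83.43)/2 × 0.5 = 46.745
  [0.5→4.5]: (83.43+14.82)/2 × 4 = 196.5
  [4.5→6.5]: (14.82+6.25)/2 × 2 = 21.07
  Sum = 264.315 mg/L·h
IV tail: 6.25/0.432 = 14.468; AUC_iv,0→∞ = 264.315 + 14.468 = 278.783 mg/L·h
Trapezoidal AUC_0→16 (subcutaneous injection):
  [0→0.5]: (0.00+28.84)/2 × 0.5 = 7.21
  [0.5→1.5]: (28.84+25.62)/2 × 1 = 27.23
  [1.5→7.5]: (25.62+1.96)/2 × 6 = 82.74
  [7.5→11.5]: (1.96+0.35)/2 × 4 = 4.62
  [11.5→15.5]: (0.35+0.06)/2 × 4 = 0.82
  [15.5→16]: (0.06+0.05)/2 × 0.5 = 0.0275
  Sum = 122.6475 mg/L·h
subcutaneous injection tail: 0.05/0.432 = 0.116; AUC_ev,0→∞ = 122.6475 + 0.116 = 122.7635 mg/L·h
F = (AUC_ev/D_ev)/(AUC_iv/D_iv) = (122.7635/10)/(278.783/10) = 12.27635/27.8783 = 0.4404

F = 0.440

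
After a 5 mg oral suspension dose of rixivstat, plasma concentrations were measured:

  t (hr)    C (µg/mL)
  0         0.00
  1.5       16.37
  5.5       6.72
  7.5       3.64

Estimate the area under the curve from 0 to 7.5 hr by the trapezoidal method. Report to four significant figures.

AUC = 68.82 µg/mL·hr

Trapezoidal AUC_0→7.5:
  [0→1.5]: (0.00+16.37)/2 × 1.5 = 12.2775
  [1.5→5.5]: (16.37+6.72)/2 × 4 = 46.18
  [5.5→7.5]: (6.72+3.64)/2 × 2 = 10.36
  Sum = 68.8175 µg/mL·hr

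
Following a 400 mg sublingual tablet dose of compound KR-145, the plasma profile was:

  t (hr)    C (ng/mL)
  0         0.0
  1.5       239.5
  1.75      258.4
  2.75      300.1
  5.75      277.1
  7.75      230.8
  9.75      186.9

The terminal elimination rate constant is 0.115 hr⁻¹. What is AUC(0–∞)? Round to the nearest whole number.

Trapezoidal AUC_0→9.75:
  [0→1.5]: (0.0+239.5)/2 × 1.5 = 179.625
  [1.5→1.75]: (239.5+258.4)/2 × 0.25 = 62.2375
  [1.75→2.75]: (258.4+300.1)/2 × 1 = 279.25
  [2.75→5.75]: (300.1+277.1)/2 × 3 = 865.8
  [5.75→7.75]: (277.1+230.8)/2 × 2 = 507.9
  [7.75→9.75]: (230.8+186.9)/2 × 2 = 417.7
  Sum = 2312.5125 ng/mL·hr
Extrapolated tail: C_last / k_e = 186.9 / 0.115 = 1625.217
AUC_0→∞ = 2312.5125 + 1625.217 = 3937.7295 ng/mL·hr

AUC = 3938 ng/mL·hr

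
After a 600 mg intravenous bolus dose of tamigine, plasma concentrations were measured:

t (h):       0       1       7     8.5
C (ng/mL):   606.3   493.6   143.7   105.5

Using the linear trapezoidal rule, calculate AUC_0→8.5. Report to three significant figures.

AUC = 2650 ng/mL·h

Trapezoidal AUC_0→8.5:
  [0→1]: (606.3+493.6)/2 × 1 = 549.95
  [1→7]: (493.6+143.7)/2 × 6 = 1911.9
  [7→8.5]: (143.7+105.5)/2 × 1.5 = 186.9
  Sum = 2648.75 ng/mL·h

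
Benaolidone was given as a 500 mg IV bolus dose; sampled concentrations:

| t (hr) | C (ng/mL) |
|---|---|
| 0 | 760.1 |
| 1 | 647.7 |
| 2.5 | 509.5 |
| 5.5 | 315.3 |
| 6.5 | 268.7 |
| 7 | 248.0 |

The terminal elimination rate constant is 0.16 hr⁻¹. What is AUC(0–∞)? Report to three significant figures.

Trapezoidal AUC_0→7:
  [0→1]: (760.1+647.7)/2 × 1 = 703.9
  [1→2.5]: (647.7+509.5)/2 × 1.5 = 867.9
  [2.5→5.5]: (509.5+315.3)/2 × 3 = 1237.2
  [5.5→6.5]: (315.3+268.7)/2 × 1 = 292.0
  [6.5→7]: (268.7+248.0)/2 × 0.5 = 129.175
  Sum = 3230.175 ng/mL·hr
Extrapolated tail: C_last / k_e = 248.0 / 0.16 = 1550.000
AUC_0→∞ = 3230.175 + 1550.000 = 4780.175 ng/mL·hr

AUC = 4780 ng/mL·hr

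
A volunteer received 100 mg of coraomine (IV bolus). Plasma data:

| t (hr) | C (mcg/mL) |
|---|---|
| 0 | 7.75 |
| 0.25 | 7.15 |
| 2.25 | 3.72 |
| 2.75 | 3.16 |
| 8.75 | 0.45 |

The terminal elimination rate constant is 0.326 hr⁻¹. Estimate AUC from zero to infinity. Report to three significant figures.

Trapezoidal AUC_0→8.75:
  [0→0.25]: (7.75+7.15)/2 × 0.25 = 1.8625
  [0.25→2.25]: (7.15+3.72)/2 × 2 = 10.87
  [2.25→2.75]: (3.72+3.16)/2 × 0.5 = 1.72
  [2.75→8.75]: (3.16+0.45)/2 × 6 = 10.83
  Sum = 25.2825 mcg/mL·hr
Extrapolated tail: C_last / k_e = 0.45 / 0.326 = 1.380
AUC_0→∞ = 25.2825 + 1.380 = 26.6625 mcg/mL·hr

AUC = 26.7 mcg/mL·hr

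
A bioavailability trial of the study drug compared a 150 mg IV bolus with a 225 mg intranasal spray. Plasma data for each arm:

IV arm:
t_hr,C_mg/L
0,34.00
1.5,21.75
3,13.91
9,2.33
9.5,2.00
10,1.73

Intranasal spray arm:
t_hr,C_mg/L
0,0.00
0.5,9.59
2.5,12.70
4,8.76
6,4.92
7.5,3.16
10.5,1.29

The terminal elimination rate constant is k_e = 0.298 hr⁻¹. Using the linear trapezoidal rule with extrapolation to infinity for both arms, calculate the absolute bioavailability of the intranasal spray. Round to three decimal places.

F = 0.381

Trapezoidal AUC_0→10 (IV):
  [0→1.5]: (34.00+21.75)/2 × 1.5 = 41.8125
  [1.5→3]: (21.75+13.91)/2 × 1.5 = 26.745
  [3→9]: (13.91+2.33)/2 × 6 = 48.72
  [9→9.5]: (2.33+2.00)/2 × 0.5 = 1.0825
  [9.5→10]: (2.00+1.73)/2 × 0.5 = 0.9325
  Sum = 119.2925 mg/L·hr
IV tail: 1.73/0.298 = 5.805; AUC_iv,0→∞ = 119.2925 + 5.805 = 125.0975 mg/L·hr
Trapezoidal AUC_0→10.5 (intranasal spray):
  [0→0.5]: (0.00+9.59)/2 × 0.5 = 2.3975
  [0.5→2.5]: (9.59+12.70)/2 × 2 = 22.29
  [2.5→4]: (12.70+8.76)/2 × 1.5 = 16.095
  [4→6]: (8.76+4.92)/2 × 2 = 13.68
  [6→7.5]: (4.92+3.16)/2 × 1.5 = 6.06
  [7.5→10.5]: (3.16+1.29)/2 × 3 = 6.675
  Sum = 67.1975 mg/L·hr
intranasal spray tail: 1.29/0.298 = 4.329; AUC_ev,0→∞ = 67.1975 + 4.329 = 71.5265 mg/L·hr
F = (AUC_ev/D_ev)/(AUC_iv/D_iv) = (71.5265/225)/(125.0975/150) = 0.317896/0.833983 = 0.3812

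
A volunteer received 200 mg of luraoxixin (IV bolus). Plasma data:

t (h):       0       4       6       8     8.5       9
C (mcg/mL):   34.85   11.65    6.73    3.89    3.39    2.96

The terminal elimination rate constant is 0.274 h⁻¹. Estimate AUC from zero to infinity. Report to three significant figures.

Trapezoidal AUC_0→9:
  [0→4]: (34.85+11.65)/2 × 4 = 93.0
  [4→6]: (11.65+6.73)/2 × 2 = 18.38
  [6→8]: (6.73+3.89)/2 × 2 = 10.62
  [8→8.5]: (3.89+3.39)/2 × 0.5 = 1.82
  [8.5→9]: (3.39+2.96)/2 × 0.5 = 1.5875
  Sum = 125.4075 mcg/mL·h
Extrapolated tail: C_last / k_e = 2.96 / 0.274 = 10.803
AUC_0→∞ = 125.4075 + 10.803 = 136.2105 mcg/mL·h

AUC = 136 mcg/mL·h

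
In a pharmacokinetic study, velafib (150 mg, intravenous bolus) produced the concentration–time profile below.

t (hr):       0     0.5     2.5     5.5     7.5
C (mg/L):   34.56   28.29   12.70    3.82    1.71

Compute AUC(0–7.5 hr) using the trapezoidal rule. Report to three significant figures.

AUC = 87.0 mg/L·hr

Trapezoidal AUC_0→7.5:
  [0→0.5]: (34.56+28.29)/2 × 0.5 = 15.7125
  [0.5→2.5]: (28.29+12.70)/2 × 2 = 40.99
  [2.5→5.5]: (12.70+3.82)/2 × 3 = 24.78
  [5.5→7.5]: (3.82+1.71)/2 × 2 = 5.53
  Sum = 87.0125 mg/L·hr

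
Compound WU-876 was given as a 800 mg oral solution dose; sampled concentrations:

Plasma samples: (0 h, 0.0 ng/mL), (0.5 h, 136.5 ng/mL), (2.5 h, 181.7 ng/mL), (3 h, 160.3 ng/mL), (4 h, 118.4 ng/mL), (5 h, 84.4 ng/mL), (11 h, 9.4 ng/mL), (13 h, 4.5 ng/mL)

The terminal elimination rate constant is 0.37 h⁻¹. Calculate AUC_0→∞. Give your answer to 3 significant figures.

Trapezoidal AUC_0→13:
  [0→0.5]: (0.0+136.5)/2 × 0.5 = 34.125
  [0.5→2.5]: (136.5+181.7)/2 × 2 = 318.2
  [2.5→3]: (181.7+160.3)/2 × 0.5 = 85.5
  [3→4]: (160.3+118.4)/2 × 1 = 139.35
  [4→5]: (118.4+84.4)/2 × 1 = 101.4
  [5→11]: (84.4+9.4)/2 × 6 = 281.4
  [11→13]: (9.4+4.5)/2 × 2 = 13.9
  Sum = 973.875 ng/mL·h
Extrapolated tail: C_last / k_e = 4.5 / 0.37 = 12.162
AUC_0→∞ = 973.875 + 12.162 = 986.037 ng/mL·h

AUC = 986 ng/mL·h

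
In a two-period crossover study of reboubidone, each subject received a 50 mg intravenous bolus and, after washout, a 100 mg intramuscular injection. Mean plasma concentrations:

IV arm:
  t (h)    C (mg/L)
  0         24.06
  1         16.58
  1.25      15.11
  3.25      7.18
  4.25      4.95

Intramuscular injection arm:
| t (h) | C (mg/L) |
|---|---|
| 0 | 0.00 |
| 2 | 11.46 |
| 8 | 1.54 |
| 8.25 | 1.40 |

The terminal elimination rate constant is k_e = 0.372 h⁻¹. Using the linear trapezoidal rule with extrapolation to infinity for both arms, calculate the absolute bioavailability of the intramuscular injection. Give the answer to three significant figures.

F = 0.414

Trapezoidal AUC_0→4.25 (IV):
  [0→1]: (24.06+16.58)/2 × 1 = 20.32
  [1→1.25]: (16.58+15.11)/2 × 0.25 = 3.96125
  [1.25→3.25]: (15.11+7.18)/2 × 2 = 22.29
  [3.25→4.25]: (7.18+4.95)/2 × 1 = 6.065
  Sum = 52.63625 mg/L·h
IV tail: 4.95/0.372 = 13.306; AUC_iv,0→∞ = 52.63625 + 13.306 = 65.94225 mg/L·h
Trapezoidal AUC_0→8.25 (intramuscular injection):
  [0→2]: (0.00+11.46)/2 × 2 = 11.46
  [2→8]: (11.46+1.54)/2 × 6 = 39.0
  [8→8.25]: (1.54+1.40)/2 × 0.25 = 0.3675
  Sum = 50.8275 mg/L·h
intramuscular injection tail: 1.40/0.372 = 3.763; AUC_ev,0→∞ = 50.8275 + 3.763 = 54.5905 mg/L·h
F = (AUC_ev/D_ev)/(AUC_iv/D_iv) = (54.5905/100)/(65.94225/50) = 0.545905/1.318845 = 0.4139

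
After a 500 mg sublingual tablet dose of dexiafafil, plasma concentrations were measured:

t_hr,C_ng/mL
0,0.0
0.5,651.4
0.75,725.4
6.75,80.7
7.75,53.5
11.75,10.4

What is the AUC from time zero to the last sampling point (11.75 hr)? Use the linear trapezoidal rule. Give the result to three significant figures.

Trapezoidal AUC_0→11.75:
  [0→0.5]: (0.0+651.4)/2 × 0.5 = 162.85
  [0.5→0.75]: (651.4+725.4)/2 × 0.25 = 172.1
  [0.75→6.75]: (725.4+80.7)/2 × 6 = 2418.3
  [6.75→7.75]: (80.7+53.5)/2 × 1 = 67.1
  [7.75→11.75]: (53.5+10.4)/2 × 4 = 127.8
  Sum = 2948.15 ng/mL·hr

AUC = 2950 ng/mL·hr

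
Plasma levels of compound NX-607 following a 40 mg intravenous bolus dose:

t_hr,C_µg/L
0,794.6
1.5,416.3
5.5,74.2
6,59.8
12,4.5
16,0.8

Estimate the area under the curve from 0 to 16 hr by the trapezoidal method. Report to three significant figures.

Trapezoidal AUC_0→16:
  [0→1.5]: (794.6+416.3)/2 × 1.5 = 908.175
  [1.5→5.5]: (416.3+74.2)/2 × 4 = 981.0
  [5.5→6]: (74.2+59.8)/2 × 0.5 = 33.5
  [6→12]: (59.8+4.5)/2 × 6 = 192.9
  [12→16]: (4.5+0.8)/2 × 4 = 10.6
  Sum = 2126.175 µg/L·hr

AUC = 2130 µg/L·hr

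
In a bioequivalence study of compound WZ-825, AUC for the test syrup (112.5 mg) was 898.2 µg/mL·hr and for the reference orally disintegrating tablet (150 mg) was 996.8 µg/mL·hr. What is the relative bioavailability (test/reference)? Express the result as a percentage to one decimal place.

F_rel = 120.1%

F_rel = (AUC_test/D_test) / (AUC_ref/D_ref)
      = (898.2/112.5) / (996.8/150)
      = 7.984 / 6.64533 = 1.2014 = 120.14%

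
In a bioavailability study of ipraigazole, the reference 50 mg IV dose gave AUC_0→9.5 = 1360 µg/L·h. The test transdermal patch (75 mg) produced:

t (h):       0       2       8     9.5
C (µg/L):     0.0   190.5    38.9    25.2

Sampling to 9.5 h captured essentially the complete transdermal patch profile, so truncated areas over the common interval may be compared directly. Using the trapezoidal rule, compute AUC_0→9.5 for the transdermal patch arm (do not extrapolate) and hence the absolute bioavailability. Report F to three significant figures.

Trapezoidal AUC_0→9.5 (transdermal patch):
  [0→2]: (0.0+190.5)/2 × 2 = 190.5
  [2→8]: (190.5+38.9)/2 × 6 = 688.2
  [8→9.5]: (38.9+25.2)/2 × 1.5 = 48.075
  Sum = 926.775 µg/L·h
F = (AUC_ev/D_ev)/(AUC_iv/D_iv) = (926.775/75)/(1360/50) = 12.357/27.2 = 0.4543

F = 0.454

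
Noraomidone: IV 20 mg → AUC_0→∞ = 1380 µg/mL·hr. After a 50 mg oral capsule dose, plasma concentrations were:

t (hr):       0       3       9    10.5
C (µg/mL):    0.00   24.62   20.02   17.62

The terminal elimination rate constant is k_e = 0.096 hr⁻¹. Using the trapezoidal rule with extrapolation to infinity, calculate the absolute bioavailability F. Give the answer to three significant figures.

Trapezoidal AUC_0→10.5 (oral capsule):
  [0→3]: (0.00+24.62)/2 × 3 = 36.93
  [3→9]: (24.62+20.02)/2 × 6 = 133.92
  [9→10.5]: (20.02+17.62)/2 × 1.5 = 28.23
  Sum = 199.08 µg/mL·hr
Tail: C_last/k_e = 17.62/0.096 = 183.542
AUC_0→∞ (oral capsule) = 199.08 + 183.542 = 382.622 µg/mL·hr
F = (AUC_ev/D_ev)/(AUC_iv/D_iv) = (382.622/50)/(1380/20) = 7.65244/69 = 0.1109

F = 0.111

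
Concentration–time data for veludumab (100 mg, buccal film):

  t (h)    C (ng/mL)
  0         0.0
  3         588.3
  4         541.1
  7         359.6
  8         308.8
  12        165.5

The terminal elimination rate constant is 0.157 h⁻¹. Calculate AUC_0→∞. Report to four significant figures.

AUC = 5135 ng/mL·h

Trapezoidal AUC_0→12:
  [0→3]: (0.0+588.3)/2 × 3 = 882.45
  [3→4]: (588.3+541.1)/2 × 1 = 564.7
  [4→7]: (541.1+359.6)/2 × 3 = 1351.05
  [7→8]: (359.6+308.8)/2 × 1 = 334.2
  [8→12]: (308.8+165.5)/2 × 4 = 948.6
  Sum = 4081.0 ng/mL·h
Extrapolated tail: C_last / k_e = 165.5 / 0.157 = 1054.140
AUC_0→∞ = 4081.0 + 1054.140 = 5135.14 ng/mL·h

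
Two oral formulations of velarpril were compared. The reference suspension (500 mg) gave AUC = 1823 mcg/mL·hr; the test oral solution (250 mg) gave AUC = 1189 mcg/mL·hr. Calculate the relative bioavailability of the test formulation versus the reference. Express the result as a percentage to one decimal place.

F_rel = 130.4%

F_rel = (AUC_test/D_test) / (AUC_ref/D_ref)
      = (1189/250) / (1823/500)
      = 4.756 / 3.646 = 1.3044 = 130.44%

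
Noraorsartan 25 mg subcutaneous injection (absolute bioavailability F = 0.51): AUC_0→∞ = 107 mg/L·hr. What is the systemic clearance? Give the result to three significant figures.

CL = F × Dose / AUC_0→∞
   = 0.51 × 25 / 107 = 0.119159 L/hr

CL = 0.119 L/hr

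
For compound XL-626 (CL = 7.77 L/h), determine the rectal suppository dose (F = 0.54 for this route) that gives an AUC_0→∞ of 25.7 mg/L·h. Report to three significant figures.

Dose = 370 mg

Dose = CL × AUC_0→∞ / F
     = 7.77 × 25.7 / 0.54 = 369.794 mg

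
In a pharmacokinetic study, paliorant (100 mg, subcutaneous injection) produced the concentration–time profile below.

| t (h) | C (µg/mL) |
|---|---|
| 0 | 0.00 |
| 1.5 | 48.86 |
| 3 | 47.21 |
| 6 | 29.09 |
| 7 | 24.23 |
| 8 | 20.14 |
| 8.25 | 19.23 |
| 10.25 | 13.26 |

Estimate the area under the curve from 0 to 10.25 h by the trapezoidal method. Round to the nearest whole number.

AUC = 309 µg/mL·h

Trapezoidal AUC_0→10.25:
  [0→1.5]: (0.00+48.86)/2 × 1.5 = 36.645
  [1.5→3]: (48.86+47.21)/2 × 1.5 = 72.0525
  [3→6]: (47.21+29.09)/2 × 3 = 114.45
  [6→7]: (29.09+24.23)/2 × 1 = 26.66
  [7→8]: (24.23+20.14)/2 × 1 = 22.185
  [8→8.25]: (20.14+19.23)/2 × 0.25 = 4.92125
  [8.25→10.25]: (19.23+13.26)/2 × 2 = 32.49
  Sum = 309.40375 µg/mL·h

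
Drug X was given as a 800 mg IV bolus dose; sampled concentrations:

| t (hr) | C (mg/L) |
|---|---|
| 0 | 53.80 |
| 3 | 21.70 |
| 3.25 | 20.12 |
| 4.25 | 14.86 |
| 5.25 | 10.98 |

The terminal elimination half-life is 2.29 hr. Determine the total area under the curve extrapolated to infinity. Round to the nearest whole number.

Trapezoidal AUC_0→5.25:
  [0→3]: (53.80+21.70)/2 × 3 = 113.25
  [3→3.25]: (21.70+20.12)/2 × 0.25 = 5.2275
  [3.25→4.25]: (20.12+14.86)/2 × 1 = 17.49
  [4.25→5.25]: (14.86+10.98)/2 × 1 = 12.92
  Sum = 148.8875 mg/L·hr
k_e = ln2 / t½ = 0.693147 / 2.29 = 0.3027 hr^-1
Extrapolated tail: C_last / k_e = 10.98 / 0.3027 = 36.274
AUC_0→∞ = 148.8875 + 36.274 = 185.1615 mg/L·hr

AUC = 185 mg/L·hr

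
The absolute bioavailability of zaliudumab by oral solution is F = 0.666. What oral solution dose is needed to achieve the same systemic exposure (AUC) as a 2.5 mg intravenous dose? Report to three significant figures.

D_oral = 3.75 mg

For equal systemic exposure: F × D_ev = D_iv
D_ev = D_iv / F = 2.5 / 0.666 = 3.75375 mg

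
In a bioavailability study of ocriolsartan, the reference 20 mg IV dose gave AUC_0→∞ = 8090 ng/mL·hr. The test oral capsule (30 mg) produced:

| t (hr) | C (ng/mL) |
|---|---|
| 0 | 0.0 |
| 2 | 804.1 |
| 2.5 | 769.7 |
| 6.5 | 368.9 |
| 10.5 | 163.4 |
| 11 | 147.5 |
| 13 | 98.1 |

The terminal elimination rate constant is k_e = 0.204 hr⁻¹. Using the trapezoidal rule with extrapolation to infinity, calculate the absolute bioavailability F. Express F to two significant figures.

F = 0.44

Trapezoidal AUC_0→13 (oral capsule):
  [0→2]: (0.0+804.1)/2 × 2 = 804.1
  [2→2.5]: (804.1+769.7)/2 × 0.5 = 393.45
  [2.5→6.5]: (769.7+368.9)/2 × 4 = 2277.2
  [6.5→10.5]: (368.9+163.4)/2 × 4 = 1064.6
  [10.5→11]: (163.4+147.5)/2 × 0.5 = 77.725
  [11→13]: (147.5+98.1)/2 × 2 = 245.6
  Sum = 4862.675 ng/mL·hr
Tail: C_last/k_e = 98.1/0.204 = 480.882
AUC_0→∞ (oral capsule) = 4862.675 + 480.882 = 5343.557 ng/mL·hr
F = (AUC_ev/D_ev)/(AUC_iv/D_iv) = (5343.557/30)/(8090/20) = 178.119/404.5 = 0.4403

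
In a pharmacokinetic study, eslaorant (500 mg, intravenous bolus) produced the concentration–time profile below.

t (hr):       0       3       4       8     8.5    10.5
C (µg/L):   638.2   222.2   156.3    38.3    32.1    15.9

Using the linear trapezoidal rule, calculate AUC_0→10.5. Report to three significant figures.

Trapezoidal AUC_0→10.5:
  [0→3]: (638.2+222.2)/2 × 3 = 1290.6
  [3→4]: (222.2+156.3)/2 × 1 = 189.25
  [4→8]: (156.3+38.3)/2 × 4 = 389.2
  [8→8.5]: (38.3+32.1)/2 × 0.5 = 17.6
  [8.5→10.5]: (32.1+15.9)/2 × 2 = 48.0
  Sum = 1934.65 µg/L·hr

AUC = 1930 µg/L·hr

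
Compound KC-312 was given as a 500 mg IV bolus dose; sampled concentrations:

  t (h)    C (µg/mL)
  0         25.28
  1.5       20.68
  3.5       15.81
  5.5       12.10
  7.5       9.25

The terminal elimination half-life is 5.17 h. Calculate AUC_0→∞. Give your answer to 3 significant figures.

Trapezoidal AUC_0→7.5:
  [0→1.5]: (25.28+20.68)/2 × 1.5 = 34.47
  [1.5→3.5]: (20.68+15.81)/2 × 2 = 36.49
  [3.5→5.5]: (15.81+12.10)/2 × 2 = 27.91
  [5.5→7.5]: (12.10+9.25)/2 × 2 = 21.35
  Sum = 120.22 µg/mL·h
k_e = ln2 / t½ = 0.693147 / 5.17 = 0.1341 h^-1
Extrapolated tail: C_last / k_e = 9.25 / 0.1341 = 68.978
AUC_0→∞ = 120.22 + 68.978 = 189.198 µg/mL·h

AUC = 189 µg/mL·h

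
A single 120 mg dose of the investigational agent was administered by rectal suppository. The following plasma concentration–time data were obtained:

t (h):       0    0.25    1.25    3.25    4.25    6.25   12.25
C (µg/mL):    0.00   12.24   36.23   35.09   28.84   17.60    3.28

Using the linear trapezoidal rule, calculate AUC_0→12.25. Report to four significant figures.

AUC = 238.1 µg/mL·h

Trapezoidal AUC_0→12.25:
  [0→0.25]: (0.00+12.24)/2 × 0.25 = 1.53
  [0.25→1.25]: (12.24+36.23)/2 × 1 = 24.235
  [1.25→3.25]: (36.23+35.09)/2 × 2 = 71.32
  [3.25→4.25]: (35.09+28.84)/2 × 1 = 31.965
  [4.25→6.25]: (28.84+17.60)/2 × 2 = 46.44
  [6.25→12.25]: (17.60+3.28)/2 × 6 = 62.64
  Sum = 238.13 µg/mL·h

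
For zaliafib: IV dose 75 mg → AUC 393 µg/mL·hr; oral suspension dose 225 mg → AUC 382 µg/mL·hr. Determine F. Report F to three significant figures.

F = (AUC_ev / D_ev) / (AUC_iv / D_iv)
  = (382/225) / (393/75)
  = 1.69778 / 5.24 = 0.3240

F = 0.324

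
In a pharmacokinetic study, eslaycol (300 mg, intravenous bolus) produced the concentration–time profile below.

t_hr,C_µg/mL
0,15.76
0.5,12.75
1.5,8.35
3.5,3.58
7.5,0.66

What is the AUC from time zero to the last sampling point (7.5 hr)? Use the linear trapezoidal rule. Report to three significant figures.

AUC = 38.1 µg/mL·hr

Trapezoidal AUC_0→7.5:
  [0→0.5]: (15.76+12.75)/2 × 0.5 = 7.1275
  [0.5→1.5]: (12.75+8.35)/2 × 1 = 10.55
  [1.5→3.5]: (8.35+3.58)/2 × 2 = 11.93
  [3.5→7.5]: (3.58+0.66)/2 × 4 = 8.48
  Sum = 38.0875 µg/mL·hr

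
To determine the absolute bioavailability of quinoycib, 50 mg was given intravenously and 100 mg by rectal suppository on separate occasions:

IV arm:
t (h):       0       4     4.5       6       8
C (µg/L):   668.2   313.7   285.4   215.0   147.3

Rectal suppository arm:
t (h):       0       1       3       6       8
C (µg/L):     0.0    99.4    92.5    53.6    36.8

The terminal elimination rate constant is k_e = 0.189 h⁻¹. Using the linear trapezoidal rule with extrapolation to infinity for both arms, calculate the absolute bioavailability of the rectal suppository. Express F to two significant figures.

Trapezoidal AUC_0→8 (IV):
  [0→4]: (668.2+313.7)/2 × 4 = 1963.8
  [4→4.5]: (313.7+285.4)/2 × 0.5 = 149.775
  [4.5→6]: (285.4+215.0)/2 × 1.5 = 375.3
  [6→8]: (215.0+147.3)/2 × 2 = 362.3
  Sum = 2851.175 µg/L·h
IV tail: 147.3/0.189 = 779.365; AUC_iv,0→∞ = 2851.175 + 779.365 = 3630.54 µg/L·h
Trapezoidal AUC_0→8 (rectal suppository):
  [0→1]: (0.0+99.4)/2 × 1 = 49.7
  [1→3]: (99.4+92.5)/2 × 2 = 191.9
  [3→6]: (92.5+53.6)/2 × 3 = 219.15
  [6→8]: (53.6+36.8)/2 × 2 = 90.4
  Sum = 551.15 µg/L·h
rectal suppository tail: 36.8/0.189 = 194.709; AUC_ev,0→∞ = 551.15 + 194.709 = 745.859 µg/L·h
F = (AUC_ev/D_ev)/(AUC_iv/D_iv) = (745.859/100)/(3630.54/50) = 7.45859/72.6108 = 0.1027

F = 0.10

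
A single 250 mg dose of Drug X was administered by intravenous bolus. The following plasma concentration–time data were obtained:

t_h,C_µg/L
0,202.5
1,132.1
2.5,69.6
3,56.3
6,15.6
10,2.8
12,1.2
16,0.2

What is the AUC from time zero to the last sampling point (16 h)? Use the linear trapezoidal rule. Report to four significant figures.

AUC = 501.5 µg/L·h

Trapezoidal AUC_0→16:
  [0→1]: (202.5+132.1)/2 × 1 = 167.3
  [1→2.5]: (132.1+69.6)/2 × 1.5 = 151.275
  [2.5→3]: (69.6+56.3)/2 × 0.5 = 31.475
  [3→6]: (56.3+15.6)/2 × 3 = 107.85
  [6→10]: (15.6+2.8)/2 × 4 = 36.8
  [10→12]: (2.8+1.2)/2 × 2 = 4.0
  [12→16]: (1.2+0.2)/2 × 4 = 2.8
  Sum = 501.5 µg/L·h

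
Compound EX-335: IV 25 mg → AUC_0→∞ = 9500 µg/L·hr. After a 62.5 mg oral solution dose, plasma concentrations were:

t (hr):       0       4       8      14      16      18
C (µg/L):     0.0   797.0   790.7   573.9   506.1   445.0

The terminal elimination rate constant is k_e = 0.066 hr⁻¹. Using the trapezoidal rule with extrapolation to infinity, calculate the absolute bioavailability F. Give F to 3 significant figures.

F = 0.743

Trapezoidal AUC_0→18 (oral solution):
  [0→4]: (0.0+797.0)/2 × 4 = 1594.0
  [4→8]: (797.0+790.7)/2 × 4 = 3175.4
  [8→14]: (790.7+573.9)/2 × 6 = 4093.8
  [14→16]: (573.9+506.1)/2 × 2 = 1080.0
  [16→18]: (506.1+445.0)/2 × 2 = 951.1
  Sum = 10894.3 µg/L·hr
Tail: C_last/k_e = 445.0/0.066 = 6742.424
AUC_0→∞ (oral solution) = 10894.3 + 6742.424 = 17636.724 µg/L·hr
F = (AUC_ev/D_ev)/(AUC_iv/D_iv) = (17636.724/62.5)/(9500/25) = 282.188/380 = 0.7426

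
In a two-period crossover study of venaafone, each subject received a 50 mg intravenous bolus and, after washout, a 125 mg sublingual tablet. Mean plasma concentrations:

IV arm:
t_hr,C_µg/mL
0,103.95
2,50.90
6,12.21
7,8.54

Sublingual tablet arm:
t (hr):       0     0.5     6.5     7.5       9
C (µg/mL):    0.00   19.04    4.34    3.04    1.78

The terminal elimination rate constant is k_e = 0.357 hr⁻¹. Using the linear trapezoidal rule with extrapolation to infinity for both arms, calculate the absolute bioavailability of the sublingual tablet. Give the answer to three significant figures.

Trapezoidal AUC_0→7 (IV):
  [0→2]: (103.95+50.90)/2 × 2 = 154.85
  [2→6]: (50.90+12.21)/2 × 4 = 126.22
  [6→7]: (12.21+8.54)/2 × 1 = 10.375
  Sum = 291.445 µg/mL·hr
IV tail: 8.54/0.357 = 23.922; AUC_iv,0→∞ = 291.445 + 23.922 = 315.367 µg/mL·hr
Trapezoidal AUC_0→9 (sublingual tablet):
  [0→0.5]: (0.00+19.04)/2 × 0.5 = 4.76
  [0.5→6.5]: (19.04+4.34)/2 × 6 = 70.14
  [6.5→7.5]: (4.34+3.04)/2 × 1 = 3.69
  [7.5→9]: (3.04+1.78)/2 × 1.5 = 3.615
  Sum = 82.205 µg/mL·hr
sublingual tablet tail: 1.78/0.357 = 4.986; AUC_ev,0→∞ = 82.205 + 4.986 = 87.191 µg/mL·hr
F = (AUC_ev/D_ev)/(AUC_iv/D_iv) = (87.191/125)/(315.367/50) = 0.697528/6.30734 = 0.1106

F = 0.111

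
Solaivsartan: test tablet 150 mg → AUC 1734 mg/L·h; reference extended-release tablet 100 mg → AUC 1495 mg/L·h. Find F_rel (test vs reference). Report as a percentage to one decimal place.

F_rel = 77.3%

F_rel = (AUC_test/D_test) / (AUC_ref/D_ref)
      = (1734/150) / (1495/100)
      = 11.56 / 14.95 = 0.7732 = 77.32%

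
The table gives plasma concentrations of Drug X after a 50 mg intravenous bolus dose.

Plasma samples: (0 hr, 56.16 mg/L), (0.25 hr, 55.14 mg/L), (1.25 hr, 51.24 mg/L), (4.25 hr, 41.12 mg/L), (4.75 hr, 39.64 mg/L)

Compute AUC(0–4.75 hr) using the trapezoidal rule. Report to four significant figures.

Trapezoidal AUC_0→4.75:
  [0→0.25]: (56.16+55.14)/2 × 0.25 = 13.9125
  [0.25→1.25]: (55.14+51.24)/2 × 1 = 53.19
  [1.25→4.25]: (51.24+41.12)/2 × 3 = 138.54
  [4.25→4.75]: (41.12+39.64)/2 × 0.5 = 20.19
  Sum = 225.8325 mg/L·hr

AUC = 225.8 mg/L·hr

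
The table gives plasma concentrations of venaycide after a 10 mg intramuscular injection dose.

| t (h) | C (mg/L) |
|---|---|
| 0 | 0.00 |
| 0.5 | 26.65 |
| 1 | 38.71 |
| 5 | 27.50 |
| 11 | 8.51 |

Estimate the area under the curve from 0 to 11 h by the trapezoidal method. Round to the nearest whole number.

Trapezoidal AUC_0→11:
  [0→0.5]: (0.00+26.65)/2 × 0.5 = 6.6625
  [0.5→1]: (26.65+38.71)/2 × 0.5 = 16.34
  [1→5]: (38.71+27.50)/2 × 4 = 132.42
  [5→11]: (27.50+8.51)/2 × 6 = 108.03
  Sum = 263.4525 mg/L·h

AUC = 263 mg/L·h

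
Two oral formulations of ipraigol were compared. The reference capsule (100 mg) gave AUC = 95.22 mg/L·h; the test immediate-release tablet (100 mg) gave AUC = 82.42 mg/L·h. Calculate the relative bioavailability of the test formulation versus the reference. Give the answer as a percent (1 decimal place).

F_rel = 86.6%

F_rel = (AUC_test/D_test) / (AUC_ref/D_ref)
      = (82.42/100) / (95.22/100)
      = 0.8242 / 0.9522 = 0.8656 = 86.56%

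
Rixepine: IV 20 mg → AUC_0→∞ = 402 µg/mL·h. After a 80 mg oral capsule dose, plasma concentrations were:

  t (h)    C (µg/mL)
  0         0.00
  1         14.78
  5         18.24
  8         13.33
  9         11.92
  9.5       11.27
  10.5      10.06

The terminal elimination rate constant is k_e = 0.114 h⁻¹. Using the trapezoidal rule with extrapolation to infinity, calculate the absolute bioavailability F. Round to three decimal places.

Trapezoidal AUC_0→10.5 (oral capsule):
  [0→1]: (0.00+14.78)/2 × 1 = 7.39
  [1→5]: (14.78+18.24)/2 × 4 = 66.04
  [5→8]: (18.24+13.33)/2 × 3 = 47.355
  [8→9]: (13.33+11.92)/2 × 1 = 12.625
  [9→9.5]: (11.92+11.27)/2 × 0.5 = 5.7975
  [9.5→10.5]: (11.27+10.06)/2 × 1 = 10.665
  Sum = 149.8725 µg/mL·h
Tail: C_last/k_e = 10.06/0.114 = 88.246
AUC_0→∞ (oral capsule) = 149.8725 + 88.246 = 238.1185 µg/mL·h
F = (AUC_ev/D_ev)/(AUC_iv/D_iv) = (238.1185/80)/(402/20) = 2.97648/20.1 = 0.1481

F = 0.148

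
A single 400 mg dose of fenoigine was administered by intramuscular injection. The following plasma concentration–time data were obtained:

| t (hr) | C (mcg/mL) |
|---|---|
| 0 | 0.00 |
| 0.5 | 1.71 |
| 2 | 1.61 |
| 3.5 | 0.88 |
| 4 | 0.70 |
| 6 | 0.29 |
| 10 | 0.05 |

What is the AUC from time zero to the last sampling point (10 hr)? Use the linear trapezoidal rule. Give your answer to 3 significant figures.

AUC = 6.85 mcg/mL·hr

Trapezoidal AUC_0→10:
  [0→0.5]: (0.00+1.71)/2 × 0.5 = 0.4275
  [0.5→2]: (1.71+1.61)/2 × 1.5 = 2.49
  [2→3.5]: (1.61+0.88)/2 × 1.5 = 1.8675
  [3.5→4]: (0.88+0.70)/2 × 0.5 = 0.395
  [4→6]: (0.70+0.29)/2 × 2 = 0.99
  [6→10]: (0.29+0.05)/2 × 4 = 0.68
  Sum = 6.85 mcg/mL·hr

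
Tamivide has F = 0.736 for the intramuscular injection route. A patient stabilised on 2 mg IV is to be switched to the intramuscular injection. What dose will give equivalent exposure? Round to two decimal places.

For equal systemic exposure: F × D_ev = D_iv
D_ev = D_iv / F = 2 / 0.736 = 2.71739 mg

D_intramuscular = 2.72 mg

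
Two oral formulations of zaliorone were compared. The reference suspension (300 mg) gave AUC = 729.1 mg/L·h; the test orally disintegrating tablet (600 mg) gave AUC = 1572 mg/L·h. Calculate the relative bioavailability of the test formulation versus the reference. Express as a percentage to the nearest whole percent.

F_rel = 108%

F_rel = (AUC_test/D_test) / (AUC_ref/D_ref)
      = (1572/600) / (729.1/300)
      = 2.62 / 2.43033 = 1.0780 = 107.80%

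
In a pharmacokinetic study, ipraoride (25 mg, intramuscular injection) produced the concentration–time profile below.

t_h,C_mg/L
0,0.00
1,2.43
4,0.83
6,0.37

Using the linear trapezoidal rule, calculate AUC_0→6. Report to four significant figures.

AUC = 7.305 mg/L·h

Trapezoidal AUC_0→6:
  [0→1]: (0.00+2.43)/2 × 1 = 1.215
  [1→4]: (2.43+0.83)/2 × 3 = 4.89
  [4→6]: (0.83+0.37)/2 × 2 = 1.2
  Sum = 7.305 mg/L·h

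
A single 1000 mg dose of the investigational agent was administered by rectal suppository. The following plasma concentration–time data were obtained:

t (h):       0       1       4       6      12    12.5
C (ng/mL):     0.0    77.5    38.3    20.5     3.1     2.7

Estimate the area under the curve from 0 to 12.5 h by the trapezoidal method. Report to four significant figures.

Trapezoidal AUC_0→12.5:
  [0→1]: (0.0+77.5)/2 × 1 = 38.75
  [1→4]: (77.5+38.3)/2 × 3 = 173.7
  [4→6]: (38.3+20.5)/2 × 2 = 58.8
  [6→12]: (20.5+3.1)/2 × 6 = 70.8
  [12→12.5]: (3.1+2.7)/2 × 0.5 = 1.45
  Sum = 343.5 ng/mL·h

AUC = 343.5 ng/mL·h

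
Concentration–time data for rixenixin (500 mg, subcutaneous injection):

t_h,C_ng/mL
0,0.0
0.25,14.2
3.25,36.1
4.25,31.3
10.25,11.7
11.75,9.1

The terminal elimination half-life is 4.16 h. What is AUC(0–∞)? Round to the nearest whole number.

Trapezoidal AUC_0→11.75:
  [0→0.25]: (0.0+14.2)/2 × 0.25 = 1.775
  [0.25→3.25]: (14.2+36.1)/2 × 3 = 75.45
  [3.25→4.25]: (36.1+31.3)/2 × 1 = 33.7
  [4.25→10.25]: (31.3+11.7)/2 × 6 = 129.0
  [10.25→11.75]: (11.7+9.1)/2 × 1.5 = 15.6
  Sum = 255.525 ng/mL·h
k_e = ln2 / t½ = 0.693147 / 4.16 = 0.1666 h^-1
Extrapolated tail: C_last / k_e = 9.1 / 0.1666 = 54.622
AUC_0→∞ = 255.525 + 54.622 = 310.147 ng/mL·h

AUC = 310 ng/mL·h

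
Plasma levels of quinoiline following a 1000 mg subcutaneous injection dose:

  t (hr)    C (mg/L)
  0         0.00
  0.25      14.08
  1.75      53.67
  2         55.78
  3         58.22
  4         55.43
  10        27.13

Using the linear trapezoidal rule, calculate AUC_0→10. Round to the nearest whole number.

AUC = 428 mg/L·hr

Trapezoidal AUC_0→10:
  [0→0.25]: (0.00+14.08)/2 × 0.25 = 1.76
  [0.25→1.75]: (14.08+53.67)/2 × 1.5 = 50.8125
  [1.75→2]: (53.67+55.78)/2 × 0.25 = 13.68125
  [2→3]: (55.78+58.22)/2 × 1 = 57.0
  [3→4]: (58.22+55.43)/2 × 1 = 56.825
  [4→10]: (55.43+27.13)/2 × 6 = 247.68
  Sum = 427.75875 mg/L·hr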